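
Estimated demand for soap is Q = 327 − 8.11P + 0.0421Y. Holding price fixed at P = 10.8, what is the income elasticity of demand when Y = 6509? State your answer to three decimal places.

0.534

At P = 10.8, Y = 6509: Q = 513.441.
Holding P constant, ∂Q/∂Y = 0.0421.
η_Y = (∂Q/∂Y)·(Y/Q) = 0.0421 × (6509/513.441) = 0.534.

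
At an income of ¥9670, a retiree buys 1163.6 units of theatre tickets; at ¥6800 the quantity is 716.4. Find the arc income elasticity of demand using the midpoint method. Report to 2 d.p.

ΔQ = 716.4 − 1163.6 = -447.2; midpoint Q̄ = (1163.6 + 716.4)/2 = 940.
ΔI = 6800 − 9670 = -2870; midpoint Ī = (9670 + 6800)/2 = 8235.
η = (ΔQ/Q̄) ÷ (ΔI/Ī) = (-447.2/940) ÷ (-2870/8235) = 1.37.

1.37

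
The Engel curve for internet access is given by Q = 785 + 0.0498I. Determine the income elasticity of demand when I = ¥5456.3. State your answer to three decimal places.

0.257

At I = 5456.3: Q = 1056.724.
dQ/dI = 0.0498.
η = (dQ/dI)·(I/Q) = 0.0498 × (5456.3/1056.724) = 0.257.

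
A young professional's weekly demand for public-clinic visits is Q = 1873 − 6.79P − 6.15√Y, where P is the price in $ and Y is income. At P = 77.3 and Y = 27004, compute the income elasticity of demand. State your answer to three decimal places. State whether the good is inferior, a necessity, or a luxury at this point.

-1.497 (inferior good)

At P = 77.3, Y = 27004: Q = 337.510.
Holding P constant, ∂Q/∂Y = -6.15/(2√Y) = -0.0187125.
η_Y = (∂Q/∂Y)·(Y/Q) = -0.0187125 × (27004/337.510) = -1.497.
Since η < 0, this is an inferior good.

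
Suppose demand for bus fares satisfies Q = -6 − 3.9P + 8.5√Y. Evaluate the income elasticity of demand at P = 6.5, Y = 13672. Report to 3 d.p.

At P = 6.5, Y = 13672: Q = 962.532.
Holding P constant, ∂Q/∂Y = 8.5/(2√Y) = 0.0363474.
η_Y = (∂Q/∂Y)·(Y/Q) = 0.0363474 × (13672/962.532) = 0.516.

0.516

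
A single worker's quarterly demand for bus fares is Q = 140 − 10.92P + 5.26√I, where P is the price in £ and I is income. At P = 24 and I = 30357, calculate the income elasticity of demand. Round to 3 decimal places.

At P = 24, I = 30357: Q = 794.383.
Holding P constant, ∂Q/∂I = 5.26/(2√I) = 0.0150948.
η_I = (∂Q/∂I)·(I/Q) = 0.0150948 × (30357/794.383) = 0.577.

0.577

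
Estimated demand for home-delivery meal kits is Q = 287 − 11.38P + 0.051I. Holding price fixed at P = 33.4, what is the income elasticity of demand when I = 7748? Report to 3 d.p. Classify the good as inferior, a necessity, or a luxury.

At P = 33.4, I = 7748: Q = 302.056.
Holding P constant, ∂Q/∂I = 0.051.
η_I = (∂Q/∂I)·(I/Q) = 0.051 × (7748/302.056) = 1.308.
Since η > 1, this is a luxury.

1.308 (luxury)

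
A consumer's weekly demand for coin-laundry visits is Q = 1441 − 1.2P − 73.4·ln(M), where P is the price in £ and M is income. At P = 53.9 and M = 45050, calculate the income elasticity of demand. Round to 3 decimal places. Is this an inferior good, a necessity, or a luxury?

At P = 53.9, M = 45050: Q = 589.800.
Holding P constant, ∂Q/∂M = -73.4/M = -0.0016293.
η_M = (∂Q/∂M)·(M/Q) = -0.0016293 × (45050/589.800) = -0.124.
Since η < 0, this is an inferior good.

-0.124 (inferior good)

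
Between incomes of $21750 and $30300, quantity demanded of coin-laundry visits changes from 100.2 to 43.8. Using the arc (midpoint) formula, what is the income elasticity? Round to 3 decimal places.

ΔQ = 43.8 − 100.2 = -56.4; midpoint Q̄ = (100.2 + 43.8)/2 = 72.
ΔI = 30300 − 21750 = 8550; midpoint Ī = (21750 + 30300)/2 = 26025.
η = (ΔQ/Q̄) ÷ (ΔI/Ī) = (-56.4/72) ÷ (8550/26025) = -2.384.

-2.384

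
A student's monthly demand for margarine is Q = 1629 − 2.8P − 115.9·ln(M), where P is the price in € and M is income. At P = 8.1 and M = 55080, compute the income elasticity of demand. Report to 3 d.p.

At P = 8.1, M = 55080: Q = 341.093.
Holding P constant, ∂Q/∂M = -115.9/M = -0.00210421.
η_M = (∂Q/∂M)·(M/Q) = -0.00210421 × (55080/341.093) = -0.340.

-0.340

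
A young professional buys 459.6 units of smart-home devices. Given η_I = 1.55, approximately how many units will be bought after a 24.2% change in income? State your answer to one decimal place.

%ΔQ ≈ η × %ΔI = 1.55 × 24.2% = 37.51%.
New Q ≈ 459.6 × (1 + 0.3751) = 632.0.

632.0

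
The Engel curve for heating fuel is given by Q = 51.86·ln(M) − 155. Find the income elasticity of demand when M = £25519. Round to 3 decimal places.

0.140

At M = 25519: Q = 371.233.
dQ/dM = 51.86/M = 0.00203221 at this income.
η = (dQ/dM)·(M/Q) = 0.00203221 × (25519/371.233) = 0.140.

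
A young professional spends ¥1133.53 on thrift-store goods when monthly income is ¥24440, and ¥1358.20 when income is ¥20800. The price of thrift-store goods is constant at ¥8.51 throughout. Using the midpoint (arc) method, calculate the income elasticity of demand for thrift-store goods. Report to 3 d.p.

With a constant price, Q₁ = 1133.53/8.51 = 133.200 and Q₂ = 1358.20/8.51 = 159.600 (equivalently, work directly with expenditure since P cancels).
Midpoint %ΔQ = (1358.20 − 1133.53)/1245.87 = 0.18033; midpoint %ΔI = (20800 − 24440)/22620 = -0.16092.
η = 0.18033 / -0.16092 = -1.121.

-1.121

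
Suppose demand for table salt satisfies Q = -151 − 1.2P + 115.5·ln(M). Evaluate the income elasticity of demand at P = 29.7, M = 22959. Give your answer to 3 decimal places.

0.119

At P = 29.7, M = 22959: Q = 973.149.
Holding P constant, ∂Q/∂M = 115.5/M = 0.00503071.
η_M = (∂Q/∂M)·(M/Q) = 0.00503071 × (22959/973.149) = 0.119.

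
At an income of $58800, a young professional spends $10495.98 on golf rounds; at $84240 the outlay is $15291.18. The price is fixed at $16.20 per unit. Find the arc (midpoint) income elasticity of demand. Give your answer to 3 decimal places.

1.046

With a constant price, Q₁ = 10495.98/16.20 = 647.900 and Q₂ = 15291.18/16.20 = 943.900 (equivalently, work directly with expenditure since P cancels).
Midpoint %ΔQ = (15291.18 − 10495.98)/12893.58 = 0.37191; midpoint %ΔI = (84240 − 58800)/71520 = 0.35570.
η = 0.37191 / 0.35570 = 1.046.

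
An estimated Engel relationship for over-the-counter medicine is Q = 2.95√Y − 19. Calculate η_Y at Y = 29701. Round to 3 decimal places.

At Y = 29701: Q = 489.402.
dQ/dY = 2.95/(2√Y) = 0.00855867 at this income.
η = (dQ/dY)·(Y/Q) = 0.00855867 × (29701/489.402) = 0.519.

0.519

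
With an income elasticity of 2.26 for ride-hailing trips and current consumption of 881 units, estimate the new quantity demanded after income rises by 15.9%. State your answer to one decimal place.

%ΔQ ≈ η × %ΔI = 2.26 × 15.9% = 35.934%.
New Q ≈ 881 × (1 + 0.35934) = 1197.6.

1197.6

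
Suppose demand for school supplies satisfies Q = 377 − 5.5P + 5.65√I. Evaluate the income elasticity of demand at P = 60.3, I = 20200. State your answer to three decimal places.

0.473

At P = 60.3, I = 20200: Q = 848.366.
Holding P constant, ∂Q/∂I = 5.65/(2√I) = 0.0198766.
η_I = (∂Q/∂I)·(I/Q) = 0.0198766 × (20200/848.366) = 0.473.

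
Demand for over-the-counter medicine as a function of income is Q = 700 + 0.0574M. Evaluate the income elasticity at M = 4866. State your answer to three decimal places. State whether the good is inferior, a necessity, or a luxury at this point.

0.285 (necessity)

At M = 4866: Q = 979.308.
dQ/dM = 0.0574.
η = (dQ/dM)·(M/Q) = 0.0574 × (4866/979.308) = 0.285.
Since 0 < η < 1, the good is a necessity.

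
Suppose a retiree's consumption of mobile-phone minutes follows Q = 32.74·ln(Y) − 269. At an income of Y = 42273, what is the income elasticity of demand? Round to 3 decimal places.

0.411

At Y = 42273: Q = 79.743.
dQ/dY = 32.74/Y = 0.00077449 at this income.
η = (dQ/dY)·(Y/Q) = 0.00077449 × (42273/79.743) = 0.411.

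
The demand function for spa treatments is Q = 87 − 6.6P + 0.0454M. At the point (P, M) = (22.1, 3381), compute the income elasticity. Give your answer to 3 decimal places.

At P = 22.1, M = 3381: Q = 94.637.
Holding P constant, ∂Q/∂M = 0.0454.
η_M = (∂Q/∂M)·(M/Q) = 0.0454 × (3381/94.637) = 1.622.

1.622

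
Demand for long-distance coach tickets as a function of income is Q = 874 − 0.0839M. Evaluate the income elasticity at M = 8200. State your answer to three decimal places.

At M = 8200: Q = 186.020.
dQ/dM = −0.0839.
η = (dQ/dM)·(M/Q) = -0.0839 × (8200/186.020) = -3.698.

-3.698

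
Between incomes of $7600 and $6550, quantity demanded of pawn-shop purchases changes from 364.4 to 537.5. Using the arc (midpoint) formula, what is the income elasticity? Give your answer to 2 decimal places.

ΔQ = 537.5 − 364.4 = 173.1; midpoint Q̄ = (364.4 + 537.5)/2 = 450.95.
ΔI = 6550 − 7600 = -1050; midpoint Ī = (7600 + 6550)/2 = 7075.
η = (ΔQ/Q̄) ÷ (ΔI/Ī) = (173.1/450.95) ÷ (-1050/7075) = -2.59.

-2.59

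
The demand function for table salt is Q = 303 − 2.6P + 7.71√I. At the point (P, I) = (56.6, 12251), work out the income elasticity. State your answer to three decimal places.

0.423

At P = 56.6, I = 12251: Q = 1009.215.
Holding P constant, ∂Q/∂I = 7.71/(2√I) = 0.0348288.
η_I = (∂Q/∂I)·(I/Q) = 0.0348288 × (12251/1009.215) = 0.423.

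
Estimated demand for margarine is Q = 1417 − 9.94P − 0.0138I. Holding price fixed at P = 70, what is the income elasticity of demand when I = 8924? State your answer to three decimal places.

At P = 70, I = 8924: Q = 598.049.
Holding P constant, ∂Q/∂I = −0.0138.
η_I = (∂Q/∂I)·(I/Q) = -0.0138 × (8924/598.049) = -0.206.

-0.206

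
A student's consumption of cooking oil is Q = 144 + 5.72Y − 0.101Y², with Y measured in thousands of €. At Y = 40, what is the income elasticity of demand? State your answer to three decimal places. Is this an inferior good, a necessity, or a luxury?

-0.447 (inferior good)

At Y = 40: Q = 211.2000.
dQ/dY = 5.72 − 0.202Y = -2.36000.
η = (dQ/dY)·(Y/Q) = -2.36000 × (40/211.2000) = -0.447.
η < 0 ⇒ inferior good.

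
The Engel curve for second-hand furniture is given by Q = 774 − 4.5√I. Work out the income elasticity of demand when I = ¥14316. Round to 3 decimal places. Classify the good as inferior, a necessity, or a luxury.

At I = 14316: Q = 235.577.
dQ/dI = -4.5/(2√I) = -0.0188049 at this income.
η = (dQ/dI)·(I/Q) = -0.0188049 × (14316/235.577) = -1.143.
Since η < 0, the good is an inferior good.

-1.143 (inferior good)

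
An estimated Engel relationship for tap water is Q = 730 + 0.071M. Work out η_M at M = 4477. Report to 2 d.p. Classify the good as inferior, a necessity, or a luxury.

At M = 4477: Q = 1047.867.
dQ/dM = 0.071.
η = (dQ/dM)·(M/Q) = 0.071 × (4477/1047.867) = 0.30.
Since 0 < η < 1, the good is a necessity.

0.30 (necessity)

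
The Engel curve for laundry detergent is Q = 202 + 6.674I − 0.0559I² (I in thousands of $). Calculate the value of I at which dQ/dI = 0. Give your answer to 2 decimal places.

dQ/dI = 6.674 − 0.1118I.
The good is inferior where dQ/dI < 0. Setting dQ/dI = 0 gives I = 6.674 / 0.1118 = 59.70.

59.70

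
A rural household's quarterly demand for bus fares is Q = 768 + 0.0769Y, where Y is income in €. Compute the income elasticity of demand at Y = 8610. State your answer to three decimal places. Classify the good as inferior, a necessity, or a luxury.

At Y = 8610: Q = 1430.109.
dQ/dY = 0.0769.
η = (dQ/dY)·(Y/Q) = 0.0769 × (8610/1430.109) = 0.463.
Since 0 < η < 1, the good is a necessity.

0.463 (necessity)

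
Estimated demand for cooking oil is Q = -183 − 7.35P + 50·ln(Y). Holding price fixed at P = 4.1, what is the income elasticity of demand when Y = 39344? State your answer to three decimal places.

0.158

At P = 4.1, Y = 39344: Q = 315.870.
Holding P constant, ∂Q/∂Y = 50/Y = 0.00127084.
η_Y = (∂Q/∂Y)·(Y/Q) = 0.00127084 × (39344/315.870) = 0.158.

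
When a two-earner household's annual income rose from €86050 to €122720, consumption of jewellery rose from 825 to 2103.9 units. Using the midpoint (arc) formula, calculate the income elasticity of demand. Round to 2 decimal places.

2.49

ΔQ = 2103.9 − 825 = 1278.9; midpoint Q̄ = (825 + 2103.9)/2 = 1464.45.
ΔI = 122720 − 86050 = 36670; midpoint Ī = (86050 + 122720)/2 = 104385.
η = (ΔQ/Q̄) ÷ (ΔI/Ī) = (1278.9/1464.45) ÷ (36670/104385) = 2.49.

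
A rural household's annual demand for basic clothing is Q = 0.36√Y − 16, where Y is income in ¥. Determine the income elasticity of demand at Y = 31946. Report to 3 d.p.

0.665

At Y = 31946: Q = 48.344.
dQ/dY = 0.36/(2√Y) = 0.00100708 at this income.
η = (dQ/dY)·(Y/Q) = 0.00100708 × (31946/48.344) = 0.665.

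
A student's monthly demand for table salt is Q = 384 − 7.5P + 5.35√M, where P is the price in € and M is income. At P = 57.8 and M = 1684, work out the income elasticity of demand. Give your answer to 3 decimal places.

0.646

At P = 57.8, M = 1684: Q = 170.046.
Holding P constant, ∂Q/∂M = 5.35/(2√M) = 0.0651858.
η_M = (∂Q/∂M)·(M/Q) = 0.0651858 × (1684/170.046) = 0.646.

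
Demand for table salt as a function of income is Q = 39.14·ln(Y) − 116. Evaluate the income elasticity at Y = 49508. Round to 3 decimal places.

At Y = 49508: Q = 307.099.
dQ/dY = 39.14/Y = 0.000790579 at this income.
η = (dQ/dY)·(Y/Q) = 0.000790579 × (49508/307.099) = 0.127.

0.127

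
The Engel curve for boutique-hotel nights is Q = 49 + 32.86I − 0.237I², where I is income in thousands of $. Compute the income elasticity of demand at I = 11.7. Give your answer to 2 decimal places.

0.80

At I = 11.7: Q = 401.0191.
dQ/dI = 32.86 − 0.474I = 27.31420.
η = (dQ/dI)·(I/Q) = 27.31420 × (11.7/401.0191) = 0.80.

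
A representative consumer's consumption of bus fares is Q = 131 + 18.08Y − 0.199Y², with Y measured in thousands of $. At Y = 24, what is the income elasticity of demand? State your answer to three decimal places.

0.455

At Y = 24: Q = 450.2960.
dQ/dY = 18.08 − 0.398Y = 8.52800.
η = (dQ/dY)·(Y/Q) = 8.52800 × (24/450.2960) = 0.455.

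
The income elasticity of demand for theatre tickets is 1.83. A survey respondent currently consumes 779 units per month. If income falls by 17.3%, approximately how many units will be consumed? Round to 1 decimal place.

%ΔQ ≈ η × %ΔI = 1.83 × (-17.3%) = -31.659%.
New Q ≈ 779 × (1 − 0.31659) = 532.4.

532.4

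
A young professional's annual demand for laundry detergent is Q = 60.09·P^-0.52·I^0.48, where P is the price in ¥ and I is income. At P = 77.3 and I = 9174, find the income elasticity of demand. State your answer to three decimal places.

0.480

For a multiplicative demand Q = A·P^α·I^β, the income elasticity is β everywhere.
Here β = 0.48, so η = 0.480.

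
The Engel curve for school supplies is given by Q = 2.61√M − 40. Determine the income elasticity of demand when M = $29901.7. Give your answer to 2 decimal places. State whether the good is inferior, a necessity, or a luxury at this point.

At M = 29901.7: Q = 411.324.
dQ/dM = 2.61/(2√M) = 0.0075468 at this income.
η = (dQ/dM)·(M/Q) = 0.0075468 × (29901.7/411.324) = 0.55.
Since 0 < η < 1, the good is a necessity.

0.55 (necessity)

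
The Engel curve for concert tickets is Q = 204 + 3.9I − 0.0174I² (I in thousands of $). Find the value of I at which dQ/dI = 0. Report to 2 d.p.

112.07

dQ/dI = 3.9 − 0.0348I.
The good is inferior where dQ/dI < 0. Setting dQ/dI = 0 gives I = 3.9 / 0.0348 = 112.07.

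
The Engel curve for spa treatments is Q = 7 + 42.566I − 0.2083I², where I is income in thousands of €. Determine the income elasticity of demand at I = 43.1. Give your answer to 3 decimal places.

At I = 43.1: Q = 1454.6544.
dQ/dI = 42.566 − 0.4166I = 24.61054.
η = (dQ/dI)·(I/Q) = 24.61054 × (43.1/1454.6544) = 0.729.

0.729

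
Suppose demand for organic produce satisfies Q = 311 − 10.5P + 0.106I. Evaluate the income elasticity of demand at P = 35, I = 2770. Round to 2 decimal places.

1.24

At P = 35, I = 2770: Q = 237.120.
Holding P constant, ∂Q/∂I = 0.106.
η_I = (∂Q/∂I)·(I/Q) = 0.106 × (2770/237.120) = 1.24.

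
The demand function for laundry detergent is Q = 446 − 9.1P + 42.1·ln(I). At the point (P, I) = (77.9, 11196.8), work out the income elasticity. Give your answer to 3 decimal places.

0.325

At P = 77.9, I = 11196.8: Q = 129.624.
Holding P constant, ∂Q/∂I = 42.1/I = 0.00376.
η_I = (∂Q/∂I)·(I/Q) = 0.00376 × (11196.8/129.624) = 0.325.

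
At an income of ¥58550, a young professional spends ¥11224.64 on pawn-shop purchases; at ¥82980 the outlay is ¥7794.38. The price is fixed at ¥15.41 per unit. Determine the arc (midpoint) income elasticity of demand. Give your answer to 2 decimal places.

With a constant price, Q₁ = 11224.64/15.41 = 728.400 and Q₂ = 7794.38/15.41 = 505.800 (equivalently, work directly with expenditure since P cancels).
Midpoint %ΔQ = (7794.38 − 11224.64)/9509.51 = -0.36072; midpoint %ΔI = (82980 − 58550)/70765 = 0.34523.
η = -0.36072 / 0.34523 = -1.04.

-1.04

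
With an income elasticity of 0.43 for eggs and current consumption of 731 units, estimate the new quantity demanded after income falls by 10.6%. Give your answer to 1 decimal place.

%ΔQ ≈ η × %ΔI = 0.43 × (-10.6%) = -4.558%.
New Q ≈ 731 × (1 − 0.04558) = 697.7.

697.7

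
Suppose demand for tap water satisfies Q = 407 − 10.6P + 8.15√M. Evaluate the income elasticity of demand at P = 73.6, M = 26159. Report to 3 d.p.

0.697

At P = 73.6, M = 26159: Q = 945.000.
Holding P constant, ∂Q/∂M = 8.15/(2√M) = 0.0251952.
η_M = (∂Q/∂M)·(M/Q) = 0.0251952 × (26159/945.000) = 0.697.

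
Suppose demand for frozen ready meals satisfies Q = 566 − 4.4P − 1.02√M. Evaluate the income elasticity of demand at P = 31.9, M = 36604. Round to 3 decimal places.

At P = 31.9, M = 36604: Q = 230.492.
Holding P constant, ∂Q/∂M = -1.02/(2√M) = -0.00266567.
η_M = (∂Q/∂M)·(M/Q) = -0.00266567 × (36604/230.492) = -0.423.

-0.423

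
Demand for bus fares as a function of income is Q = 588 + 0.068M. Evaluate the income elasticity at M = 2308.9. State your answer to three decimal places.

At M = 2308.9: Q = 745.005.
dQ/dM = 0.068.
η = (dQ/dM)·(M/Q) = 0.068 × (2308.9/745.005) = 0.211.

0.211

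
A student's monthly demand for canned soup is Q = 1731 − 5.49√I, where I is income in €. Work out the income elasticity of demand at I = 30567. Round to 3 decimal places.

-0.622

At I = 30567: Q = 771.160.
dQ/dI = -5.49/(2√I) = -0.0157006 at this income.
η = (dQ/dI)·(I/Q) = -0.0157006 × (30567/771.160) = -0.622.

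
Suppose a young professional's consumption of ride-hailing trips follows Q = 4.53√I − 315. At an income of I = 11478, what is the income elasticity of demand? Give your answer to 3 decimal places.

At I = 11478: Q = 170.323.
dQ/dI = 4.53/(2√I) = 0.0211415 at this income.
η = (dQ/dI)·(I/Q) = 0.0211415 × (11478/170.323) = 1.425.

1.425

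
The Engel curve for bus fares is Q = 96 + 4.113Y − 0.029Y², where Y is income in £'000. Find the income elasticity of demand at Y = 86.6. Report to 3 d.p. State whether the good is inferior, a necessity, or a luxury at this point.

At Y = 86.6: Q = 234.6986.
dQ/dY = 4.113 − 0.058Y = -0.90980.
η = (dQ/dY)·(Y/Q) = -0.90980 × (86.6/234.6986) = -0.336.
η < 0 ⇒ inferior good.

-0.336 (inferior good)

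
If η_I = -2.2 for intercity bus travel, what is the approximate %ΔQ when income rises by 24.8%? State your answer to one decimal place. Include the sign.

-54.6%

%ΔQ ≈ η × %ΔI = -2.2 × 24.8% = -54.6%.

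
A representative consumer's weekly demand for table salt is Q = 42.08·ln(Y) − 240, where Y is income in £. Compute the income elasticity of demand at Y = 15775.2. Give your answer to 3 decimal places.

0.252

At Y = 15775.2: Q = 166.753.
dQ/dY = 42.08/Y = 0.00266748 at this income.
η = (dQ/dY)·(Y/Q) = 0.00266748 × (15775.2/166.753) = 0.252.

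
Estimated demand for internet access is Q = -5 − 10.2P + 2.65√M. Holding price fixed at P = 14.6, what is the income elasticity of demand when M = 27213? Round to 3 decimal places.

At P = 14.6, M = 27213: Q = 283.234.
Holding P constant, ∂Q/∂M = 2.65/(2√M) = 0.00803207.
η_M = (∂Q/∂M)·(M/Q) = 0.00803207 × (27213/283.234) = 0.772.

0.772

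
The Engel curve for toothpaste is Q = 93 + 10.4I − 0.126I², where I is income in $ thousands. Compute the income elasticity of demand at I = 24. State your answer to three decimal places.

0.387

At I = 24: Q = 270.0240.
dQ/dI = 10.4 − 0.252I = 4.35200.
η = (dQ/dI)·(I/Q) = 4.35200 × (24/270.0240) = 0.387.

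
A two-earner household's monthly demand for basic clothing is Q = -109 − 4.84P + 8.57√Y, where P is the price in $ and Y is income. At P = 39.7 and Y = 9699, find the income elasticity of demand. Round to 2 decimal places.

0.78

At P = 39.7, Y = 9699: Q = 542.856.
Holding P constant, ∂Q/∂Y = 8.57/(2√Y) = 0.0435098.
η_Y = (∂Q/∂Y)·(Y/Q) = 0.0435098 × (9699/542.856) = 0.78.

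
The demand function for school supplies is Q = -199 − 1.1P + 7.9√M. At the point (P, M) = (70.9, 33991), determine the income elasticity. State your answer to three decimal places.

At P = 70.9, M = 33991: Q = 1179.505.
Holding P constant, ∂Q/∂M = 7.9/(2√M) = 0.0214247.
η_M = (∂Q/∂M)·(M/Q) = 0.0214247 × (33991/1179.505) = 0.617.

0.617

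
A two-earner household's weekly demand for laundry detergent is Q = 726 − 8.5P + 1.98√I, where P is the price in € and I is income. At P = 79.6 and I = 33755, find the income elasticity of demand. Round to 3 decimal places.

0.440

At P = 79.6, I = 33755: Q = 413.176.
Holding P constant, ∂Q/∂I = 1.98/(2√I) = 0.00538848.
η_I = (∂Q/∂I)·(I/Q) = 0.00538848 × (33755/413.176) = 0.440.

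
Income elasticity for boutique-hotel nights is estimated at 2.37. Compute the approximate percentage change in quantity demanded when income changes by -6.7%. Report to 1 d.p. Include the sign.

%ΔQ ≈ η × %ΔI = 2.37 × (-6.7%) = -15.9%.

-15.9%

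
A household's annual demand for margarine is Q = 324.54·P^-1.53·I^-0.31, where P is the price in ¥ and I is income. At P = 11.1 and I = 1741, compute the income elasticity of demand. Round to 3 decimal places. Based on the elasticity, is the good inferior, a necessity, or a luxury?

For a multiplicative demand Q = A·P^α·I^β, the income elasticity is β everywhere.
Here β = -0.31, so η = -0.310.
Since η < 0, this is an inferior good.

-0.310 (inferior good)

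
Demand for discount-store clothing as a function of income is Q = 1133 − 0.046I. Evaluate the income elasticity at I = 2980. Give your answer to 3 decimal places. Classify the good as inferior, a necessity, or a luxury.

At I = 2980: Q = 995.920.
dQ/dI = −0.046.
η = (dQ/dI)·(I/Q) = -0.046 × (2980/995.920) = -0.138.
Since η < 0, the good is an inferior good.

-0.138 (inferior good)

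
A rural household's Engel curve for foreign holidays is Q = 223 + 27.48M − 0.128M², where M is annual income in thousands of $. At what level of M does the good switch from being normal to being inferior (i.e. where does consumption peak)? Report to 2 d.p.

dQ/dM = 27.48 − 0.256M.
The good is inferior where dQ/dM < 0. Setting dQ/dM = 0 gives M = 27.48 / 0.256 = 107.34.

107.34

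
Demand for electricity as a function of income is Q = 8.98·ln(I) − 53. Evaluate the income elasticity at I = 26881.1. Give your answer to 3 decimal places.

At I = 26881.1: Q = 38.589.
dQ/dI = 8.98/I = 0.000334064 at this income.
η = (dQ/dI)·(I/Q) = 0.000334064 × (26881.1/38.589) = 0.233.

0.233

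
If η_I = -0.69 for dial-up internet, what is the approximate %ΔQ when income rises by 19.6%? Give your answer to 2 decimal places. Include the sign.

-13.52%

%ΔQ ≈ η × %ΔI = -0.69 × 19.6% = -13.52%.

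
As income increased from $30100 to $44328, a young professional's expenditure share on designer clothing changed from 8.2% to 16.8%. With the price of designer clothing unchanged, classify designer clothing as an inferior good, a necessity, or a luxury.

The budget share rises as income rises, so η > 1.

luxury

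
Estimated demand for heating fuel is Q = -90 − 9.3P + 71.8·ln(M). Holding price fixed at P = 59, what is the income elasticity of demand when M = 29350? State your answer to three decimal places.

At P = 59, M = 29350: Q = 99.910.
Holding P constant, ∂Q/∂M = 71.8/M = 0.00244634.
η_M = (∂Q/∂M)·(M/Q) = 0.00244634 × (29350/99.910) = 0.719.

0.719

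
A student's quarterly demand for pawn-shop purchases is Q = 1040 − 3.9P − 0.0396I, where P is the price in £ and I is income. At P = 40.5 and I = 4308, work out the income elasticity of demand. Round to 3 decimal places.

-0.240

At P = 40.5, I = 4308: Q = 711.453.
Holding P constant, ∂Q/∂I = −0.0396.
η_I = (∂Q/∂I)·(I/Q) = -0.0396 × (4308/711.453) = -0.240.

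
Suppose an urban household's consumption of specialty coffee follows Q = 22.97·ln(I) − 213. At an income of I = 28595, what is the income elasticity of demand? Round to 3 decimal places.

At I = 28595: Q = 22.695.
dQ/dI = 22.97/I = 0.000803287 at this income.
η = (dQ/dI)·(I/Q) = 0.000803287 × (28595/22.695) = 1.012.

1.012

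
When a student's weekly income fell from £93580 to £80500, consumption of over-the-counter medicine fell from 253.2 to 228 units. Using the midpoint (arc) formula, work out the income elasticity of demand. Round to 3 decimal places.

0.697

ΔQ = 228 − 253.2 = -25.2; midpoint Q̄ = (253.2 + 228)/2 = 240.6.
ΔI = 80500 − 93580 = -13080; midpoint Ī = (93580 + 80500)/2 = 87040.
η = (ΔQ/Q̄) ÷ (ΔI/Ī) = (-25.2/240.6) ÷ (-13080/87040) = 0.697.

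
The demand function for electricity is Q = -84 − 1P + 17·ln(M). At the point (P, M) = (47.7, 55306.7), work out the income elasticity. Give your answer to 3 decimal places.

At P = 47.7, M = 55306.7: Q = 53.951.
Holding P constant, ∂Q/∂M = 17/M = 0.000307377.
η_M = (∂Q/∂M)·(M/Q) = 0.000307377 × (55306.7/53.951) = 0.315.

0.315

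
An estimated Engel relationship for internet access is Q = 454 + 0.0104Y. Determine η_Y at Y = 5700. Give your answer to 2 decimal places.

0.12

At Y = 5700: Q = 513.280.
dQ/dY = 0.0104.
η = (dQ/dY)·(Y/Q) = 0.0104 × (5700/513.280) = 0.12.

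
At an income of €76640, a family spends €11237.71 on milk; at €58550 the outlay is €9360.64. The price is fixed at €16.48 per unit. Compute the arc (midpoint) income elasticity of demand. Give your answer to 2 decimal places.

0.68

With a constant price, Q₁ = 11237.71/16.48 = 681.900 and Q₂ = 9360.64/16.48 = 568.000 (equivalently, work directly with expenditure since P cancels).
Midpoint %ΔQ = (9360.64 − 11237.71)/10299.17 = -0.18225; midpoint %ΔI = (58550 − 76640)/67595 = -0.26762.
η = -0.18225 / -0.26762 = 0.68.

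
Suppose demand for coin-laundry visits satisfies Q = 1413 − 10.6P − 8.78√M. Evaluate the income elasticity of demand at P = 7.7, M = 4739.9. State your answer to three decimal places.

At P = 7.7, M = 4739.9: Q = 726.904.
Holding P constant, ∂Q/∂M = -8.78/(2√M) = -0.0637646.
η_M = (∂Q/∂M)·(M/Q) = -0.0637646 × (4739.9/726.904) = -0.416.

-0.416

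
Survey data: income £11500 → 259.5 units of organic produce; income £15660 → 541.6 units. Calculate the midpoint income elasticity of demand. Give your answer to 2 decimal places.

2.30

ΔQ = 541.6 − 259.5 = 282.1; midpoint Q̄ = (259.5 + 541.6)/2 = 400.55.
ΔI = 15660 − 11500 = 4160; midpoint Ī = (11500 + 15660)/2 = 13580.
η = (ΔQ/Q̄) ÷ (ΔI/Ī) = (282.1/400.55) ÷ (4160/13580) = 2.30.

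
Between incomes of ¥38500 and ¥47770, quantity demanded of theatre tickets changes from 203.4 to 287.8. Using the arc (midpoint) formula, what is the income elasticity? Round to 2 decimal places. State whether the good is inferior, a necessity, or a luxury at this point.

1.60 (luxury)

ΔQ = 287.8 − 203.4 = 84.4; midpoint Q̄ = (203.4 + 287.8)/2 = 245.6.
ΔI = 47770 − 38500 = 9270; midpoint Ī = (38500 + 47770)/2 = 43135.
η = (ΔQ/Q̄) ÷ (ΔI/Ī) = (84.4/245.6) ÷ (9270/43135) = 1.60.
η > 1 ⇒ luxury.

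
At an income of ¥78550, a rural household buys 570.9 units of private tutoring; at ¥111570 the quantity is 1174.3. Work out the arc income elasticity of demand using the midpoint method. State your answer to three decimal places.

1.991

ΔQ = 1174.3 − 570.9 = 603.4; midpoint Q̄ = (570.9 + 1174.3)/2 = 872.6.
ΔI = 111570 − 78550 = 33020; midpoint Ī = (78550 + 111570)/2 = 95060.
η = (ΔQ/Q̄) ÷ (ΔI/Ī) = (603.4/872.6) ÷ (33020/95060) = 1.991.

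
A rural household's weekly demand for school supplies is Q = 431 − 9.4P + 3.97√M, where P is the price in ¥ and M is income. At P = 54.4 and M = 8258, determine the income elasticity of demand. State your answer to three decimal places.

At P = 54.4, M = 8258: Q = 280.408.
Holding P constant, ∂Q/∂M = 3.97/(2√M) = 0.0218435.
η_M = (∂Q/∂M)·(M/Q) = 0.0218435 × (8258/280.408) = 0.643.

0.643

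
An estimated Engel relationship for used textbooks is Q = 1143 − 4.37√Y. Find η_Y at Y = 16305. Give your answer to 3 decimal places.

-0.477

At Y = 16305: Q = 584.990.
dQ/dY = -4.37/(2√Y) = -0.0171116 at this income.
η = (dQ/dY)·(Y/Q) = -0.0171116 × (16305/584.990) = -0.477.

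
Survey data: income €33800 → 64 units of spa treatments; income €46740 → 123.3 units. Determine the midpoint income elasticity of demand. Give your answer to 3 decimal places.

ΔQ = 123.3 − 64 = 59.3; midpoint Q̄ = (64 + 123.3)/2 = 93.65.
ΔI = 46740 − 33800 = 12940; midpoint Ī = (33800 + 46740)/2 = 40270.
η = (ΔQ/Q̄) ÷ (ΔI/Ī) = (59.3/93.65) ÷ (12940/40270) = 1.971.

1.971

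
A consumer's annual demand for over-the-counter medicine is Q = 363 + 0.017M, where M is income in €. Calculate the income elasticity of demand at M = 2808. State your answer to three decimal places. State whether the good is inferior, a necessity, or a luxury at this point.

0.116 (necessity)

At M = 2808: Q = 410.736.
dQ/dM = 0.017.
η = (dQ/dM)·(M/Q) = 0.017 × (2808/410.736) = 0.116.
Since 0 < η < 1, the good is a necessity.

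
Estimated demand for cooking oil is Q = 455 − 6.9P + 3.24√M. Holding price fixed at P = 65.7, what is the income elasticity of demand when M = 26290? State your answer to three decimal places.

0.498

At P = 65.7, M = 26290: Q = 527.010.
Holding P constant, ∂Q/∂M = 3.24/(2√M) = 0.00999125.
η_M = (∂Q/∂M)·(M/Q) = 0.00999125 × (26290/527.010) = 0.498.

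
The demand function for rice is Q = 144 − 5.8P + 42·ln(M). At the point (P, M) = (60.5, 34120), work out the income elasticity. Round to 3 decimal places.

At P = 60.5, M = 34120: Q = 231.481.
Holding P constant, ∂Q/∂M = 42/M = 0.00123095.
η_M = (∂Q/∂M)·(M/Q) = 0.00123095 × (34120/231.481) = 0.181.

0.181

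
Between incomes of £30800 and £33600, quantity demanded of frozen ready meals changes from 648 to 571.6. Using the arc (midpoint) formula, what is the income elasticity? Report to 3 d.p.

ΔQ = 571.6 − 648 = -76.4; midpoint Q̄ = (648 + 571.6)/2 = 609.8.
ΔI = 33600 − 30800 = 2800; midpoint Ī = (30800 + 33600)/2 = 32200.
η = (ΔQ/Q̄) ÷ (ΔI/Ī) = (-76.4/609.8) ÷ (2800/32200) = -1.441.

-1.441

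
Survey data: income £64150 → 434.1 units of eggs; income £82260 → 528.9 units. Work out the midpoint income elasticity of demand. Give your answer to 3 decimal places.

ΔQ = 528.9 − 434.1 = 94.8; midpoint Q̄ = (434.1 + 528.9)/2 = 481.5.
ΔI = 82260 − 64150 = 18110; midpoint Ī = (64150 + 82260)/2 = 73205.
η = (ΔQ/Q̄) ÷ (ΔI/Ī) = (94.8/481.5) ÷ (18110/73205) = 0.796.

0.796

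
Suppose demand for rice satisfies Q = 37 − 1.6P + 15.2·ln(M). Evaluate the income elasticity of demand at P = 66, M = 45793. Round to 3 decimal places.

0.161

At P = 66, M = 45793: Q = 94.525.
Holding P constant, ∂Q/∂M = 15.2/M = 0.000331928.
η_M = (∂Q/∂M)·(M/Q) = 0.000331928 × (45793/94.525) = 0.161.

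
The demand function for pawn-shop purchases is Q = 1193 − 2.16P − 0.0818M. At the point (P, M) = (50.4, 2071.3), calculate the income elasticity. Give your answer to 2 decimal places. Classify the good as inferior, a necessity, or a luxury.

-0.19 (inferior good)

At P = 50.4, M = 2071.3: Q = 914.704.
Holding P constant, ∂Q/∂M = −0.0818.
η_M = (∂Q/∂M)·(M/Q) = -0.0818 × (2071.3/914.704) = -0.19.
Since η < 0, this is an inferior good.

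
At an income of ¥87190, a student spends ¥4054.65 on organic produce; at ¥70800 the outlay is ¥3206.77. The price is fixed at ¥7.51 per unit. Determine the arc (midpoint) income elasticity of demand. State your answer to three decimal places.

With a constant price, Q₁ = 4054.65/7.51 = 539.900 and Q₂ = 3206.77/7.51 = 427.000 (equivalently, work directly with expenditure since P cancels).
Midpoint %ΔQ = (3206.77 − 4054.65)/3630.71 = -0.23353; midpoint %ΔI = (70800 − 87190)/78995 = -0.20748.
η = -0.23353 / -0.20748 = 1.126.

1.126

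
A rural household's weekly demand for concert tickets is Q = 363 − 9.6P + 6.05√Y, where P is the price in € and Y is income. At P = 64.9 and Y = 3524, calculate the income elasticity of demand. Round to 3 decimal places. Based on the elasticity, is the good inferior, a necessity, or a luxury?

At P = 64.9, Y = 3524: Q = 99.108.
Holding P constant, ∂Q/∂Y = 6.05/(2√Y) = 0.0509574.
η_Y = (∂Q/∂Y)·(Y/Q) = 0.0509574 × (3524/99.108) = 1.812.
Since η > 1, this is a luxury.

1.812 (luxury)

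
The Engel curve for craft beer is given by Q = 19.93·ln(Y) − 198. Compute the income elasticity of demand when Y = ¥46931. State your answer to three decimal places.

At Y = 46931: Q = 16.376.
dQ/dY = 19.93/Y = 0.000424666 at this income.
η = (dQ/dY)·(Y/Q) = 0.000424666 × (46931/16.376) = 1.217.

1.217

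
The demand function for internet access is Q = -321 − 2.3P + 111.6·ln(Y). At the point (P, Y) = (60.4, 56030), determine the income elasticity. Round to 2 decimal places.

0.15

At P = 60.4, Y = 56030: Q = 760.275.
Holding P constant, ∂Q/∂Y = 111.6/Y = 0.00199179.
η_Y = (∂Q/∂Y)·(Y/Q) = 0.00199179 × (56030/760.275) = 0.15.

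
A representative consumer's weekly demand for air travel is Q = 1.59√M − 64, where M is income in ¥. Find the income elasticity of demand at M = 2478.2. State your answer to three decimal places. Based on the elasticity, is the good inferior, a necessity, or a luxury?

At M = 2478.2: Q = 15.153.
dQ/dM = 1.59/(2√M) = 0.0159698 at this income.
η = (dQ/dM)·(M/Q) = 0.0159698 × (2478.2/15.153) = 2.612.
Since η > 1, the good is a luxury.

2.612 (luxury)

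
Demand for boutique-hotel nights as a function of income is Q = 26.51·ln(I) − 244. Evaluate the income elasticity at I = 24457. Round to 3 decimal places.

At I = 24457: Q = 23.875.
dQ/dI = 26.51/I = 0.00108394 at this income.
η = (dQ/dI)·(I/Q) = 0.00108394 × (24457/23.875) = 1.110.

1.110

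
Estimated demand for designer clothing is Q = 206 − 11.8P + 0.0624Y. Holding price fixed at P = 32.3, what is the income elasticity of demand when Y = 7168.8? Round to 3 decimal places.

1.643

At P = 32.3, Y = 7168.8: Q = 272.193.
Holding P constant, ∂Q/∂Y = 0.0624.
η_Y = (∂Q/∂Y)·(Y/Q) = 0.0624 × (7168.8/272.193) = 1.643.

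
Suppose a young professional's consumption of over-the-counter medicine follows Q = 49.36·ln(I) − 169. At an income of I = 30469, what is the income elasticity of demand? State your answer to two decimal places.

0.14

At I = 30469: Q = 340.616.
dQ/dI = 49.36/I = 0.00162001 at this income.
η = (dQ/dI)·(I/Q) = 0.00162001 × (30469/340.616) = 0.14.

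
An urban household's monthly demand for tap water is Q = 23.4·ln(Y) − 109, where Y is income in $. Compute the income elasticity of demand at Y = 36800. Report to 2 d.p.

At Y = 36800: Q = 137.010.
dQ/dY = 23.4/Y = 0.00063587 at this income.
η = (dQ/dY)·(Y/Q) = 0.00063587 × (36800/137.010) = 0.17.

0.17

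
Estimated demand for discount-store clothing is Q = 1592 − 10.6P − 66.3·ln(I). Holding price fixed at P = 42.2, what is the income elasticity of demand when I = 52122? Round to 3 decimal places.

-0.156

At P = 42.2, I = 52122: Q = 424.573.
Holding P constant, ∂Q/∂I = -66.3/I = -0.00127202.
η_I = (∂Q/∂I)·(I/Q) = -0.00127202 × (52122/424.573) = -0.156.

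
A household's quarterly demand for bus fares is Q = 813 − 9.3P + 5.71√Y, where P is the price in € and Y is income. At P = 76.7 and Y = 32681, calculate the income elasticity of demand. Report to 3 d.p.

0.456

At P = 76.7, Y = 32681: Q = 1131.937.
Holding P constant, ∂Q/∂Y = 5.71/(2√Y) = 0.0157928.
η_Y = (∂Q/∂Y)·(Y/Q) = 0.0157928 × (32681/1131.937) = 0.456.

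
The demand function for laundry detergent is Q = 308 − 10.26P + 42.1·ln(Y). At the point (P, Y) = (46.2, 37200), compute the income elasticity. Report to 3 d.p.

At P = 46.2, Y = 37200: Q = 277.051.
Holding P constant, ∂Q/∂Y = 42.1/Y = 0.00113172.
η_Y = (∂Q/∂Y)·(Y/Q) = 0.00113172 × (37200/277.051) = 0.152.

0.152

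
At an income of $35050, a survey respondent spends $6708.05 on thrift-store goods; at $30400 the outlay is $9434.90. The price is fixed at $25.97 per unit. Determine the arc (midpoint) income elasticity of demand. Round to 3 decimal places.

-2.378

With a constant price, Q₁ = 6708.05/25.97 = 258.300 and Q₂ = 9434.90/25.97 = 363.300 (equivalently, work directly with expenditure since P cancels).
Midpoint %ΔQ = (9434.90 − 6708.05)/8071.48 = 0.33784; midpoint %ΔI = (30400 − 35050)/32725 = -0.14209.
η = 0.33784 / -0.14209 = -2.378.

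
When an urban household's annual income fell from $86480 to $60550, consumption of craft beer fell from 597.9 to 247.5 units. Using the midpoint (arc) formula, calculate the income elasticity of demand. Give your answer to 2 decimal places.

ΔQ = 247.5 − 597.9 = -350.4; midpoint Q̄ = (597.9 + 247.5)/2 = 422.7.
ΔI = 60550 − 86480 = -25930; midpoint Ī = (86480 + 60550)/2 = 73515.
η = (ΔQ/Q̄) ÷ (ΔI/Ī) = (-350.4/422.7) ÷ (-25930/73515) = 2.35.

2.35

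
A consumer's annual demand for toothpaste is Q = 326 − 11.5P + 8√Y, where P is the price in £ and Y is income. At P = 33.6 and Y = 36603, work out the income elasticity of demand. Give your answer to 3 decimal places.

0.521

At P = 33.6, Y = 36603: Q = 1470.153.
Holding P constant, ∂Q/∂Y = 8/(2√Y) = 0.0209075.
η_Y = (∂Q/∂Y)·(Y/Q) = 0.0209075 × (36603/1470.153) = 0.521.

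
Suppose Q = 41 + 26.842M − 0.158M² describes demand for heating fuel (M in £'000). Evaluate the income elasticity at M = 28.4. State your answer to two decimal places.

0.75

At M = 28.4: Q = 675.8763.
dQ/dM = 26.842 − 0.316M = 17.86760.
η = (dQ/dM)·(M/Q) = 17.86760 × (28.4/675.8763) = 0.75.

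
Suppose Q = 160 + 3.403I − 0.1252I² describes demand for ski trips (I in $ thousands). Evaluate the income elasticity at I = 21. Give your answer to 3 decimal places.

-0.221

At I = 21: Q = 176.2498.
dQ/dI = 3.403 − 0.2504I = -1.85540.
η = (dQ/dI)·(I/Q) = -1.85540 × (21/176.2498) = -0.221.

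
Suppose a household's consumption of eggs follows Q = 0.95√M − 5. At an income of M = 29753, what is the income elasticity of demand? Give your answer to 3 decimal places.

0.516

At M = 29753: Q = 158.866.
dQ/dM = 0.95/(2√M) = 0.00275377 at this income.
η = (dQ/dM)·(M/Q) = 0.00275377 × (29753/158.866) = 0.516.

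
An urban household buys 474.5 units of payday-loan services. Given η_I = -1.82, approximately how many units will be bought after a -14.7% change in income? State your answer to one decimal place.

%ΔQ ≈ η × %ΔI = -1.82 × (-14.7%) = 26.754%.
New Q ≈ 474.5 × (1 + 0.26754) = 601.4.

601.4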